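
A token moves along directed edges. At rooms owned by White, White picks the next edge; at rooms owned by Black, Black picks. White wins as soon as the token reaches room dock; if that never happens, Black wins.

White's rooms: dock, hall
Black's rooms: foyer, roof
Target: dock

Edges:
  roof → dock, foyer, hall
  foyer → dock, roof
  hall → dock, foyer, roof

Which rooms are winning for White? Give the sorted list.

dock, hall

A0 = {dock}
A1: add {hall} — hall (White) has hall→dock.
A2 = A1; e.g. foyer (Black) can still go to roof. Fixed point.
White's winning region = {dock, hall}.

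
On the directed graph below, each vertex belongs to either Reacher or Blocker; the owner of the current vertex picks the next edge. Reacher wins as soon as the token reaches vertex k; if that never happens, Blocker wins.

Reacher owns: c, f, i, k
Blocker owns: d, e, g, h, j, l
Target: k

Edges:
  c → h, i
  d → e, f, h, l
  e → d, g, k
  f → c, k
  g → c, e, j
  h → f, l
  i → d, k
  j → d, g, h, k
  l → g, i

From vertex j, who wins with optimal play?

A0 = {k}
A1: add {f, i} — f (Reacher) has f→k; i (Reacher) has i→k.
A2: add {c} — c (Reacher) has c→i.
A3 = A2; e.g. d (Blocker) can still go to e. Fixed point.
j never enters the attractor, so Blocker can avoid the target forever.

Blocker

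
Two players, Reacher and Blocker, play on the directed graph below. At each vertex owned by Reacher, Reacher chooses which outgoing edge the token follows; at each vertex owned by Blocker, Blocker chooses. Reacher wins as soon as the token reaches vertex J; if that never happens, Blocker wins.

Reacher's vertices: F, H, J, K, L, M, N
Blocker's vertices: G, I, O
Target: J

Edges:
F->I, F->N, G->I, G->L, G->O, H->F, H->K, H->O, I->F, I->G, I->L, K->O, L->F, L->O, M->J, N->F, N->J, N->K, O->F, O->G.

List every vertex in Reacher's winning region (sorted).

F, H, J, L, M, N

A0 = {J}
A1: add {M, N} — M (Reacher) has M→J; N (Reacher) has N→J.
A2: add {F} — F (Reacher) has F→N.
A3: add {H, L} — H (Reacher) has H→F; L (Reacher) has L→F.
A4 = A3; e.g. G (Blocker) can still go to I. Fixed point.
Reacher's winning region = {F, H, J, L, M, N}.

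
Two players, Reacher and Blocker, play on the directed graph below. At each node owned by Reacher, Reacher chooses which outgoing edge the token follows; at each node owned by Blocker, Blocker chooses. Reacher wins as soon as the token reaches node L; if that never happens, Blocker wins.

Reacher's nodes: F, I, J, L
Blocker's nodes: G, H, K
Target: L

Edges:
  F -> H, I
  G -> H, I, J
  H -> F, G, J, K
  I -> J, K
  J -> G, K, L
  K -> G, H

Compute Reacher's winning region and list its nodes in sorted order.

F, I, J, L

A0 = {L}
A1: add {J} — J (Reacher) has J→L.
A2: add {I} — I (Reacher) has I→J.
A3: add {F} — F (Reacher) has F→I.
A4 = A3; e.g. G (Blocker) can still go to H. Fixed point.
Reacher's winning region = {F, I, J, L}.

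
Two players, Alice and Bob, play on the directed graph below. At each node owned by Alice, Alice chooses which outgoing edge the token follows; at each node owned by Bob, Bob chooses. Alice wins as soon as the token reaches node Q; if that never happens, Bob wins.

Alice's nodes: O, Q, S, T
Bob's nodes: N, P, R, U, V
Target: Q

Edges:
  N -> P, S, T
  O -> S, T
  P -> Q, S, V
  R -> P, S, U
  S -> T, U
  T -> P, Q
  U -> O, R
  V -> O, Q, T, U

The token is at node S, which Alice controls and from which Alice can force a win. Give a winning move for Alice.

T

A0 = {Q}
A1: add {T} — T (Alice) has T→Q.
A2: add {O, S} — O (Alice) has O→T; S (Alice) has S→T.
A3 = A2; e.g. N (Bob) can still go to P. Fixed point.
From S, successor T is in the attractor (rank 1); the other successor U is not.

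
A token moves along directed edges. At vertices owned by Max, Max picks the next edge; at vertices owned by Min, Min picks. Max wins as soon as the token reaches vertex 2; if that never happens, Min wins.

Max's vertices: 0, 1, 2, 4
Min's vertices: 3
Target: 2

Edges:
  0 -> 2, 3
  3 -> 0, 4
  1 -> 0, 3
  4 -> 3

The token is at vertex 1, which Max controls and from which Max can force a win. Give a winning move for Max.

0

A0 = {2}
A1: add {0} — 0 (Max) has 0→2.
A2: add {1} — 1 (Max) has 1→0.
A3 = A2; e.g. 3 (Min) can still go to 4. Fixed point.
From 1, successor 0 is in the attractor (rank 1); the other successor 3 is not.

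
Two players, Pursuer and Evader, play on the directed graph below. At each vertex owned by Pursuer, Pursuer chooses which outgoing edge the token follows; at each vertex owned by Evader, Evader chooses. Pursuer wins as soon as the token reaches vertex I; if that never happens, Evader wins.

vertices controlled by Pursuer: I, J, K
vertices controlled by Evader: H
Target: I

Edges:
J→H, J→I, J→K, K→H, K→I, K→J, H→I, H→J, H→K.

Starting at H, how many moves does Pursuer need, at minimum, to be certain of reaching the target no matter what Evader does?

A0 = {I}
A1: add {J, K} — J (Pursuer) has J→I; K (Pursuer) has K→I.
A2: add {H} — H (Evader): all of {I, J, K} already in.
A2 = all vertices. Fixed point.
H enters the attractor at level 2, so Pursuer can force the target in 2 moves from there.

2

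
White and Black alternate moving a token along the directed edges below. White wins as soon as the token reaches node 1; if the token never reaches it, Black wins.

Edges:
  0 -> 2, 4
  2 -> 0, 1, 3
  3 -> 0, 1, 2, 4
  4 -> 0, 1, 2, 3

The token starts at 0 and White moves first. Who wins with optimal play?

Track states (vertex, player-to-move).
A0 = {(1,White), (1,Black)}
A1: add {(2,White), (3,White), (4,White)}.
A2: add {(0,Black)}.
A3 = A2; e.g. (0,White) stays out. (0,White) never enters ⇒ Black avoids the target.

Black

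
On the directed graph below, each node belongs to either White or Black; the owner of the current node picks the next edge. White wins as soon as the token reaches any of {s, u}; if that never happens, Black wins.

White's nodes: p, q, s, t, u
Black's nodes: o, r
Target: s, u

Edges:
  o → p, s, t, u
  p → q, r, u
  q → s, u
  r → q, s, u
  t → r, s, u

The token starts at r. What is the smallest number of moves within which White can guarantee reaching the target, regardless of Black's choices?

2

A0 = {s, u}
A1: add {p, q, t} — p (White) has p→u; q (White) has q→s; t (White) has t→s.
A2: add {o, r} — o (Black): all of {p, s, t, u} already in; r (Black): all of {q, s, u} already in.
A2 = all vertices. Fixed point.
r enters the attractor at level 2, so White can force the target in 2 moves from there.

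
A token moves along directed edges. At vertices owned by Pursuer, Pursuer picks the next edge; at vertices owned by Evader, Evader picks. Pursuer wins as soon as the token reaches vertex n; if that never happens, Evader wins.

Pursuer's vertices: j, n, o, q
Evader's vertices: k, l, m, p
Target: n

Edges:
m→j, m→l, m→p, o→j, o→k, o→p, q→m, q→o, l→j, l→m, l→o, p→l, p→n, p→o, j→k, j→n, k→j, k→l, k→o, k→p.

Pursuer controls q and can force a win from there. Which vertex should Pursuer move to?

A0 = {n}
A1: add {j} — j (Pursuer) has j→n.
A2: add {o} — o (Pursuer) has o→j.
A3: add {q} — q (Pursuer) has q→o.
A4 = A3; e.g. k (Evader) can still go to l. Fixed point.
From q, successor o is in the attractor (rank 2); the other successor m is not.

o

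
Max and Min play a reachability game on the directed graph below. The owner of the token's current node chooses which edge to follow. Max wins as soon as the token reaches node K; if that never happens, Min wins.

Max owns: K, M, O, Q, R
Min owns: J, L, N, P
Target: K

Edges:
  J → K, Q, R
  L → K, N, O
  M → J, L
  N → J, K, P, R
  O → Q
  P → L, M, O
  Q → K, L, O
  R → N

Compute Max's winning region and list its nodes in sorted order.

A0 = {K}
A1: add {Q} — Q (Max) has Q→K.
A2: add {O} — O (Max) has O→Q.
A3 = A2; e.g. J (Min) can still go to R. Fixed point.
Max's winning region = {K, O, Q}.

K, O, Q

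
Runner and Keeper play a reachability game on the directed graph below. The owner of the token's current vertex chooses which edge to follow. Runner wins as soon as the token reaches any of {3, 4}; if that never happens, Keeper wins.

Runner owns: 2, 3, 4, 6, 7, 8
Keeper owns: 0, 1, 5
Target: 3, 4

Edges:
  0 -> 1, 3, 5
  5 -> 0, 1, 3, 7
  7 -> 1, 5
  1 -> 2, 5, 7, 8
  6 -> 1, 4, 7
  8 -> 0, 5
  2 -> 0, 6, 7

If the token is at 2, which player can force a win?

A0 = {3, 4}
A1: add {6} — 6 (Runner) has 6→4.
A2: add {2} — 2 (Runner) has 2→6.
A3 = A2; e.g. 0 (Keeper) can still go to 1. Fixed point.
2 ∈ A2, so Runner can force the target.

Runner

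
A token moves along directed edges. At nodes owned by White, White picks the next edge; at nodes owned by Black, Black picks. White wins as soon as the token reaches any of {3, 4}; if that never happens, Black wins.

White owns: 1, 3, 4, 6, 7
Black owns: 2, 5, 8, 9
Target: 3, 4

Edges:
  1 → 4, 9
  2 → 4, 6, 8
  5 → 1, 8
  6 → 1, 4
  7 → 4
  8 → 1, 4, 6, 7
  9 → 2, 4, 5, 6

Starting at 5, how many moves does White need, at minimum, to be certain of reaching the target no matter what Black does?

A0 = {3, 4}
A1: add {1, 6, 7} — 1 (White) has 1→4; 6 (White) has 6→4; 7 (White) has 7→4.
A2: add {8} — 8 (Black): all of {1, 4, 6, 7} already in.
A3: add {2, 5} — 2 (Black): all of {4, 6, 8} already in; 5 (Black): all of {1, 8} already in.
5 enters the attractor at level 3, so White can force the target in 3 moves from there.

3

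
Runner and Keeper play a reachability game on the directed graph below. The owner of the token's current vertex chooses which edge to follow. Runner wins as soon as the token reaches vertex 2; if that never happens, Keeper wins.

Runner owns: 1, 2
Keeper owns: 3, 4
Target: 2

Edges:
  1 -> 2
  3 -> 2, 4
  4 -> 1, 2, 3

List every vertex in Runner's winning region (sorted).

A0 = {2}
A1: add {1} — 1 (Runner) has 1→2.
A2 = A1; e.g. 3 (Keeper) can still go to 4. Fixed point.
Runner's winning region = {1, 2}.

1, 2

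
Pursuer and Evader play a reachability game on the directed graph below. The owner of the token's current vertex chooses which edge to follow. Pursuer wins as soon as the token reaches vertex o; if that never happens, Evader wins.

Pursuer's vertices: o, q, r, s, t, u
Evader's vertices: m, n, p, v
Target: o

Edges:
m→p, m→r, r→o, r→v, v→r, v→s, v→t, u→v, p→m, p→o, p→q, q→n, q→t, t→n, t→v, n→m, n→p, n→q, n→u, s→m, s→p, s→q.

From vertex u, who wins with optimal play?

Evader

A0 = {o}
A1: add {r} — r (Pursuer) has r→o.
A2 = A1; e.g. m (Evader) can still go to p. Fixed point.
u never enters the attractor, so Evader can avoid the target forever.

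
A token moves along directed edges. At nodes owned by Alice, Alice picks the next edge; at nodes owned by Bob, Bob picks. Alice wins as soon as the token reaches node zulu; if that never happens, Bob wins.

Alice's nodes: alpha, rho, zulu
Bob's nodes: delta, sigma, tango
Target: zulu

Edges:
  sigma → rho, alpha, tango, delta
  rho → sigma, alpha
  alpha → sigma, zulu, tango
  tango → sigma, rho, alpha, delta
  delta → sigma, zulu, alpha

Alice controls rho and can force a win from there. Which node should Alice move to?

alpha

A0 = {zulu}
A1: add {alpha} — alpha (Alice) has alpha→zulu.
A2: add {rho} — rho (Alice) has rho→alpha.
A3 = A2; e.g. sigma (Bob) can still go to tango. Fixed point.
From rho, successor alpha is in the attractor (rank 1); the other successor sigma is not.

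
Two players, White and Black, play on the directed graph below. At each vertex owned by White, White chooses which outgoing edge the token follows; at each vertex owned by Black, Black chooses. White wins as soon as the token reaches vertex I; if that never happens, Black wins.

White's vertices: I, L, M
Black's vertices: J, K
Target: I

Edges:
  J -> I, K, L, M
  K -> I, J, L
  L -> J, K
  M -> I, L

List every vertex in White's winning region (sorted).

A0 = {I}
A1: add {M} — M (White) has M→I.
A2 = A1; e.g. J (Black) can still go to K. Fixed point.
White's winning region = {I, M}.

I, M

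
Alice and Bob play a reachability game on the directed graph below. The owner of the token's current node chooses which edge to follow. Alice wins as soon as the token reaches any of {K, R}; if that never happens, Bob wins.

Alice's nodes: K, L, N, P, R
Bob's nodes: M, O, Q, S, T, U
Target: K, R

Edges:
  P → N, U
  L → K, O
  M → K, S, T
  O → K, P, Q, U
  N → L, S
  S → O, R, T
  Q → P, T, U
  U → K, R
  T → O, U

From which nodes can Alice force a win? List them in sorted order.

A0 = {K, R}
A1: add {L, U} — L (Alice) has L→K; U (Bob): all of {K, R} already in.
A2: add {N, P} — N (Alice) has N→L; P (Alice) has P→U.
A3 = A2; e.g. M (Bob) can still go to S. Fixed point.
Alice's winning region = {K, L, N, P, R, U}.

K, L, N, P, R, U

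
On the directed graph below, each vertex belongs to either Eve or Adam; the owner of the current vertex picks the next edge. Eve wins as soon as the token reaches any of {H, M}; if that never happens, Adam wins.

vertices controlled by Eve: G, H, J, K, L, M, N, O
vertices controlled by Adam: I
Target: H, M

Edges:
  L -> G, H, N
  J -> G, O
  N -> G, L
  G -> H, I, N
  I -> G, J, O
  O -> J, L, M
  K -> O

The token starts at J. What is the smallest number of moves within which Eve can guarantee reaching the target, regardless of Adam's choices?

2

A0 = {H, M}
A1: add {G, L, O} — G (Eve) has G→H; L (Eve) has L→H; O (Eve) has O→M.
A2: add {J, K, N} — J (Eve) has J→G; K (Eve) has K→O; N (Eve) has N→G.
J enters the attractor at level 2, so Eve can force the target in 2 moves from there.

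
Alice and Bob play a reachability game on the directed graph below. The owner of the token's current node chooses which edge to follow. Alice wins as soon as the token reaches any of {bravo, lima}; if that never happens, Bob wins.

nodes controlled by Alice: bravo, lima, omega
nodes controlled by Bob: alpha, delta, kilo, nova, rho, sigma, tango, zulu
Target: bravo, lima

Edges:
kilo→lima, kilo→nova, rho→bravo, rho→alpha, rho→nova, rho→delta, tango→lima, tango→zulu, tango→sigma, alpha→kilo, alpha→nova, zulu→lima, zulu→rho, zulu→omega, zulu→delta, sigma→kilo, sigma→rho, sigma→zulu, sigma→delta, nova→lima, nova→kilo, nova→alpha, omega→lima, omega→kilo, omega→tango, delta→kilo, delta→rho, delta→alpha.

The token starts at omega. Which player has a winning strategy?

Alice

A0 = {bravo, lima}
A1: add {omega} — omega (Alice) has omega→lima.
A2 = A1; e.g. kilo (Bob) can still go to nova. Fixed point.
omega ∈ A1, so Alice can force the target.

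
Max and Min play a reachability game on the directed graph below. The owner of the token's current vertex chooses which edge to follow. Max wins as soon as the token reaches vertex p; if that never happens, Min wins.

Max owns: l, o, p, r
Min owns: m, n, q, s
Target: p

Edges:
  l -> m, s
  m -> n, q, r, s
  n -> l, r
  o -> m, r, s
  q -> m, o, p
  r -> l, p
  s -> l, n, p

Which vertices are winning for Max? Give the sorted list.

A0 = {p}
A1: add {r} — r (Max) has r→p.
A2: add {o} — o (Max) has o→r.
A3 = A2; e.g. l (Max) has no edge into A2. Fixed point.
Max's winning region = {o, p, r}.

o, p, r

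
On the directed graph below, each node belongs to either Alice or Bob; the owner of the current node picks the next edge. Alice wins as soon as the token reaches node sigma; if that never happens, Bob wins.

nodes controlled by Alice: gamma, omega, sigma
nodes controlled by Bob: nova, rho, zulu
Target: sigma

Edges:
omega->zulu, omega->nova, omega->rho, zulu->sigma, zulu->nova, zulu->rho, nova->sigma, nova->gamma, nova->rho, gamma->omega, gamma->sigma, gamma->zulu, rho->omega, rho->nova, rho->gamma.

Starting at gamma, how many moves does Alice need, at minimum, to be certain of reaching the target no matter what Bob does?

A0 = {sigma}
A1: add {gamma} — gamma (Alice) has gamma→sigma.
A2 = A1; e.g. omega (Alice) has no edge into A1. Fixed point.
gamma enters the attractor at level 1, so Alice can force the target in 1 move from there.

1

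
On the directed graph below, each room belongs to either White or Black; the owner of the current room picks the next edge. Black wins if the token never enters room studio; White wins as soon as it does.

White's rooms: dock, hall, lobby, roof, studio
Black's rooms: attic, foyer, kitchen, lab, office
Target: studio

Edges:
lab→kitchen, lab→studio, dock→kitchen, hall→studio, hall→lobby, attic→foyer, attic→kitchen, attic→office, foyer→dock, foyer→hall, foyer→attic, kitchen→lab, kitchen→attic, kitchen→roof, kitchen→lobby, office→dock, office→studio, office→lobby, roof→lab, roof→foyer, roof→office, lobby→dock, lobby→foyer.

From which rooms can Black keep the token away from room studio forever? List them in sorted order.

A0 = {studio}
A1: add {hall} — hall (White) has hall→studio.
A2 = A1; e.g. lab (Black) can still go to kitchen. Fixed point.
White's attractor = {hall, studio}; Black avoids the target exactly from the complement.

attic, dock, foyer, kitchen, lab, lobby, office, roof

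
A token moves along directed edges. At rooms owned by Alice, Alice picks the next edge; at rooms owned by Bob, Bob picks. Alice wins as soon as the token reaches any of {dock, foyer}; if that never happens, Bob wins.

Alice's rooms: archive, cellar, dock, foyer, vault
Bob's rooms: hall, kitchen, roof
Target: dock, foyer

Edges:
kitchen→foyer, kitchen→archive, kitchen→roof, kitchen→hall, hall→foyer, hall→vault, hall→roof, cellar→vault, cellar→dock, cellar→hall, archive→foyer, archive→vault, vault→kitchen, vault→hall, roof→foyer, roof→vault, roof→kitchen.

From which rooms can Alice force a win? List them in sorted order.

A0 = {dock, foyer}
A1: add {archive, cellar} — archive (Alice) has archive→foyer; cellar (Alice) has cellar→dock.
A2 = A1; e.g. vault (Alice) has no edge into A1. Fixed point.
Alice's winning region = {archive, cellar, dock, foyer}.

archive, cellar, dock, foyer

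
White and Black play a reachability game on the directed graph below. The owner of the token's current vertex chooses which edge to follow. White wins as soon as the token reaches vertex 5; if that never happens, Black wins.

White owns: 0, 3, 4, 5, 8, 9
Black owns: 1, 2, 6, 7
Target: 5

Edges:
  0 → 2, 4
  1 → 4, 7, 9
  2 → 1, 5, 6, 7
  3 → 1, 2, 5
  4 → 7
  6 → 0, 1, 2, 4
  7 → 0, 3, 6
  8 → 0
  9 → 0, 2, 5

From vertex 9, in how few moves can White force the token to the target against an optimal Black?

1

A0 = {5}
A1: add {3, 9} — 3 (White) has 3→5; 9 (White) has 9→5.
A2 = A1; e.g. 0 (White) has no edge into A1. Fixed point.
9 enters the attractor at level 1, so White can force the target in 1 move from there.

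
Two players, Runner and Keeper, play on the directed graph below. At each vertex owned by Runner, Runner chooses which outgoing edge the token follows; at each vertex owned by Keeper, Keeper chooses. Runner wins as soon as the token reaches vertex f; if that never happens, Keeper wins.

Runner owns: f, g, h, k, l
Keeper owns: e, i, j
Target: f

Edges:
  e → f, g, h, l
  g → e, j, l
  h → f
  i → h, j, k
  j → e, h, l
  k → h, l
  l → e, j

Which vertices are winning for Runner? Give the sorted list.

f, h, k

A0 = {f}
A1: add {h} — h (Runner) has h→f.
A2: add {k} — k (Runner) has k→h.
A3 = A2; e.g. e (Keeper) can still go to g. Fixed point.
Runner's winning region = {f, h, k}.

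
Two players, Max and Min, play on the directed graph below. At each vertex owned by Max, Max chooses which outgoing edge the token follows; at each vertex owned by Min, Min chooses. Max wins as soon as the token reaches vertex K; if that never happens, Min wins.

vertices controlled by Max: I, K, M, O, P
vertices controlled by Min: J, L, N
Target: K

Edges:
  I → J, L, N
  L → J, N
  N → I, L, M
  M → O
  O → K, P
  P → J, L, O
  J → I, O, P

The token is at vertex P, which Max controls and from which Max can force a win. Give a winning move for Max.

O

A0 = {K}
A1: add {O} — O (Max) has O→K.
A2: add {M, P} — M (Max) has M→O; P (Max) has P→O.
A3 = A2; e.g. I (Max) has no edge into A2. Fixed point.
From P, successor O is in the attractor (rank 1); the other successors J, L are not.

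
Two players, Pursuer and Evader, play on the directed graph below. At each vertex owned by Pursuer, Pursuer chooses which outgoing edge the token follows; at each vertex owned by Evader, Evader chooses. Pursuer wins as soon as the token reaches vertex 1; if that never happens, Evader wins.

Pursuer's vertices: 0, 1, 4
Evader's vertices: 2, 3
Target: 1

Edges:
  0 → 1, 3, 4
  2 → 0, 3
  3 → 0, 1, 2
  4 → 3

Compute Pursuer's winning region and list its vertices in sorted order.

A0 = {1}
A1: add {0} — 0 (Pursuer) has 0→1.
A2 = A1; e.g. 2 (Evader) can still go to 3. Fixed point.
Pursuer's winning region = {0, 1}.

0, 1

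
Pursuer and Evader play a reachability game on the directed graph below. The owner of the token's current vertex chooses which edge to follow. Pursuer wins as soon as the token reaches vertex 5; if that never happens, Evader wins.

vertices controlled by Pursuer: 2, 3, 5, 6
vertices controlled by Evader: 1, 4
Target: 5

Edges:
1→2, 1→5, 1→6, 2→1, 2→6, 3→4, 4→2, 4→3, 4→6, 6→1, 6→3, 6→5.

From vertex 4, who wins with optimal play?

A0 = {5}
A1: add {6} — 6 (Pursuer) has 6→5.
A2: add {2} — 2 (Pursuer) has 2→6.
A3: add {1} — 1 (Evader): all of {2, 5, 6} already in.
A4 = A3; e.g. 3 (Pursuer) has no edge into A3. Fixed point.
4 never enters the attractor, so Evader can avoid the target forever.

Evader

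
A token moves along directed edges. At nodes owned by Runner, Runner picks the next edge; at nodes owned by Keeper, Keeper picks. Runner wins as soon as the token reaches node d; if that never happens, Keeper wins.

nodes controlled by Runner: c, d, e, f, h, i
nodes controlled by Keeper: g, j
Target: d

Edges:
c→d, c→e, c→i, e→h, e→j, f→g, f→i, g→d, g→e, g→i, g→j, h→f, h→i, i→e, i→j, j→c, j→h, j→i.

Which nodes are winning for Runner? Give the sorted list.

A0 = {d}
A1: add {c} — c (Runner) has c→d.
A2 = A1; e.g. e (Runner) has no edge into A1. Fixed point.
Runner's winning region = {c, d}.

c, d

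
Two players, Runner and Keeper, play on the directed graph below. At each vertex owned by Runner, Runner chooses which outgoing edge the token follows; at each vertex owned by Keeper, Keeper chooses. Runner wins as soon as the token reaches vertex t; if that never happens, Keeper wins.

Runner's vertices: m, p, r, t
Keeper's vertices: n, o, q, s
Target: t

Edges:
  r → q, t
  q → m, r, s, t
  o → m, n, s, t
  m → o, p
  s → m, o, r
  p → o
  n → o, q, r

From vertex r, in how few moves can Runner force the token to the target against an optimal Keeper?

1

A0 = {t}
A1: add {r} — r (Runner) has r→t.
A2 = A1; e.g. m (Runner) has no edge into A1. Fixed point.
r enters the attractor at level 1, so Runner can force the target in 1 move from there.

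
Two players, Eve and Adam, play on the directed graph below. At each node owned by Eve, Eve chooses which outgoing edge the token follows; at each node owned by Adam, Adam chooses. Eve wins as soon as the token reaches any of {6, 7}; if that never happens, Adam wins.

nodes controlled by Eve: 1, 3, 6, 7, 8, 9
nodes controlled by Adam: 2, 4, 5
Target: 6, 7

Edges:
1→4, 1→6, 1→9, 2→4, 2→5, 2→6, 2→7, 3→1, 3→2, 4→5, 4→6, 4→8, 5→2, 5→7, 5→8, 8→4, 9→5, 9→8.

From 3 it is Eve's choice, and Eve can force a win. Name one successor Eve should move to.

A0 = {6, 7}
A1: add {1} — 1 (Eve) has 1→6.
A2: add {3} — 3 (Eve) has 3→1.
A3 = A2; e.g. 2 (Adam) can still go to 4. Fixed point.
From 3, successor 1 is in the attractor (rank 1); the other successor 2 is not.

1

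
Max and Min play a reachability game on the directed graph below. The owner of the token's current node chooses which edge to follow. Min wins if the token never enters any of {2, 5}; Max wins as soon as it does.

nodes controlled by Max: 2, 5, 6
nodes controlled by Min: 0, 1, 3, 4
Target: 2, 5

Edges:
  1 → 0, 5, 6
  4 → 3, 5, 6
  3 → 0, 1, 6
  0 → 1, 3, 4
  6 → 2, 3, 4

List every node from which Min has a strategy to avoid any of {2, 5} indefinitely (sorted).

0, 1, 3, 4

A0 = {2, 5}
A1: add {6} — 6 (Max) has 6→2.
A2 = A1; e.g. 0 (Min) can still go to 1. Fixed point.
Max's attractor = {2, 5, 6}; Min avoids the target exactly from the complement.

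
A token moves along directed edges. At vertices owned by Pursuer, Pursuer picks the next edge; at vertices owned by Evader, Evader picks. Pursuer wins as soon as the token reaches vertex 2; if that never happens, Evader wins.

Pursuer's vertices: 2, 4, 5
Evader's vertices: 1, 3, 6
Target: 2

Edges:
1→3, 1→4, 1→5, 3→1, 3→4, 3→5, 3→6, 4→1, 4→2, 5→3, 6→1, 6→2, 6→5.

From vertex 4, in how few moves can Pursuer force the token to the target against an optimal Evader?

1

A0 = {2}
A1: add {4} — 4 (Pursuer) has 4→2.
A2 = A1; e.g. 1 (Evader) can still go to 3. Fixed point.
4 enters the attractor at level 1, so Pursuer can force the target in 1 move from there.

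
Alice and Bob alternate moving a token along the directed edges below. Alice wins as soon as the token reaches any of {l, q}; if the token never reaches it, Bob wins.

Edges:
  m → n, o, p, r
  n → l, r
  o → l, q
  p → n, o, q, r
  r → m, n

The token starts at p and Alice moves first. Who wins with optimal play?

Alice

Track states (vertex, player-to-move).
A0 = {(l,Alice), (l,Bob), (q,Alice), (q,Bob)}
A1: add {(n,Alice), (o,Alice), (o,Bob), (p,Alice)}.
(p,Alice) ∈ A1 ⇒ Alice forces the target.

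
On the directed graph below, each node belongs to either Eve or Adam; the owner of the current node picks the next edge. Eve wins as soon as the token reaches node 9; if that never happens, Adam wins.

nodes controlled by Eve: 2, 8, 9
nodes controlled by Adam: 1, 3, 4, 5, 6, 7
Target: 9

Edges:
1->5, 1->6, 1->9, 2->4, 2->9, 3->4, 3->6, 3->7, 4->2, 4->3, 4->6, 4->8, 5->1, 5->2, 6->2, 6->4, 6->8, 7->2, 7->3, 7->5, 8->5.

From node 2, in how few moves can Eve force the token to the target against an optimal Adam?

A0 = {9}
A1: add {2} — 2 (Eve) has 2→9.
A2 = A1; e.g. 1 (Adam) can still go to 5. Fixed point.
2 enters the attractor at level 1, so Eve can force the target in 1 move from there.

1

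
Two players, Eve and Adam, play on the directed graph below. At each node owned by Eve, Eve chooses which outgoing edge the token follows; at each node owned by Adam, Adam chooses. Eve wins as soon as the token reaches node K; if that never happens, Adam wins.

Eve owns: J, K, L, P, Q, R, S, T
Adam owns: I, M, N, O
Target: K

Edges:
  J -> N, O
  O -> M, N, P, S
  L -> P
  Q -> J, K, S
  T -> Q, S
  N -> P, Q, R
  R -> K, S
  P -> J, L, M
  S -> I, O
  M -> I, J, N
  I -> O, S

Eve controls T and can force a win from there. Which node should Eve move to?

Q

A0 = {K}
A1: add {Q, R} — Q (Eve) has Q→K; R (Eve) has R→K.
A2: add {T} — T (Eve) has T→Q.
A3 = A2; e.g. I (Adam) can still go to O. Fixed point.
From T, successor Q is in the attractor (rank 1); the other successor S is not.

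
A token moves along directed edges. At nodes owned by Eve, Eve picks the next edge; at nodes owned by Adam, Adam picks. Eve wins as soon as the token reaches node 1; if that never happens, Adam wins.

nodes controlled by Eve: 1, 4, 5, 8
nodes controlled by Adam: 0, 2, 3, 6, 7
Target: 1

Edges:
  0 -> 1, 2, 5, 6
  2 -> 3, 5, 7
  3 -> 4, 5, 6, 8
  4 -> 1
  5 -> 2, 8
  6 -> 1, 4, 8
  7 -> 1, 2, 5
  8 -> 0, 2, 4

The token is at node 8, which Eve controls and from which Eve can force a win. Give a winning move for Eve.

4

A0 = {1}
A1: add {4} — 4 (Eve) has 4→1.
A2: add {8} — 8 (Eve) has 8→4.
A3: add {5, 6} — 5 (Eve) has 5→8; 6 (Adam): all of {1, 4, 8} already in.
A4: add {3} — 3 (Adam): all of {4, 5, 6, 8} already in.
A5 = A4; e.g. 0 (Adam) can still go to 2. Fixed point.
From 8, successor 4 is in the attractor (rank 1); the other successors 0, 2 are not.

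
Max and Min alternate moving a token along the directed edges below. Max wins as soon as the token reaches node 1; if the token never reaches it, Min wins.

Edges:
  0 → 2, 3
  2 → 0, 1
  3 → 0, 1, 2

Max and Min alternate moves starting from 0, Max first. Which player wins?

Track states (vertex, player-to-move).
A0 = {(1,Max), (1,Min)}
A1: add {(2,Max), (3,Max)}.
A2: add {(0,Min)}.
A3 = A2; e.g. (0,Max) stays out. (0,Max) never enters ⇒ Min avoids the target.

Min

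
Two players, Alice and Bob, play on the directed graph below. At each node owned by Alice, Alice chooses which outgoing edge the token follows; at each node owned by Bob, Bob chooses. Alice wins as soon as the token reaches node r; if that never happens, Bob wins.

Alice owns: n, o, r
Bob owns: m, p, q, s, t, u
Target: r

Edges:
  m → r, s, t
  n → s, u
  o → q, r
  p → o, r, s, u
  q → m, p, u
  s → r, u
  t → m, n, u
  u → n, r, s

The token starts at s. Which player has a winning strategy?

Bob

A0 = {r}
A1: add {o} — o (Alice) has o→r.
A2 = A1; e.g. m (Bob) can still go to s. Fixed point.
s never enters the attractor, so Bob can avoid the target forever.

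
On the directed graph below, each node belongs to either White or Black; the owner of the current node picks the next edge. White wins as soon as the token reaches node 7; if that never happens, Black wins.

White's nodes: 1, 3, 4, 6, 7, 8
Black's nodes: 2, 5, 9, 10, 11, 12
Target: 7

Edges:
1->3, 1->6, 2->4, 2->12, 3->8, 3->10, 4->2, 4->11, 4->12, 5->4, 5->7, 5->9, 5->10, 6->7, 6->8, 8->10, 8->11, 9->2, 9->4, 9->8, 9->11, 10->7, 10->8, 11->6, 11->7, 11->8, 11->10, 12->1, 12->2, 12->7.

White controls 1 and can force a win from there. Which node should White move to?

A0 = {7}
A1: add {6} — 6 (White) has 6→7.
A2: add {1} — 1 (White) has 1→6.
A3 = A2; e.g. 2 (Black) can still go to 4. Fixed point.
From 1, successor 6 is in the attractor (rank 1); the other successor 3 is not.

6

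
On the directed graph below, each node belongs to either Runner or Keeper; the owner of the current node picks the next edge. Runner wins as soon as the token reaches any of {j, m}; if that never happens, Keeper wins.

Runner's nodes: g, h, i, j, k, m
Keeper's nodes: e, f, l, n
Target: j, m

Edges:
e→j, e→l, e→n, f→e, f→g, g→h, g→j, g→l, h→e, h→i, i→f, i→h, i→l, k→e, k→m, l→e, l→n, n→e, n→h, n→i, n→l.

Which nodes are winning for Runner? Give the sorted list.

A0 = {j, m}
A1: add {g, k} — g (Runner) has g→j; k (Runner) has k→m.
A2 = A1; e.g. e (Keeper) can still go to l. Fixed point.
Runner's winning region = {g, j, k, m}.

g, j, k, m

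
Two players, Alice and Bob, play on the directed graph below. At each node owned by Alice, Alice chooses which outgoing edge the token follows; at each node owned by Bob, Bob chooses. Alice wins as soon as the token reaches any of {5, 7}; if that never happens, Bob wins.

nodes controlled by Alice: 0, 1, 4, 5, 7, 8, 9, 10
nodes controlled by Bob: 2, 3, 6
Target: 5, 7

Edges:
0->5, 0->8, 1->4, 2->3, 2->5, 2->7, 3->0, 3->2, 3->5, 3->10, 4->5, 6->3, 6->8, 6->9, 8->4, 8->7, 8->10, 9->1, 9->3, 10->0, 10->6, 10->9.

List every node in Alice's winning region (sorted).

A0 = {5, 7}
A1: add {0, 4, 8} — 0 (Alice) has 0→5; 4 (Alice) has 4→5; 8 (Alice) has 8→7.
A2: add {1, 10} — 1 (Alice) has 1→4; 10 (Alice) has 10→0.
A3: add {9} — 9 (Alice) has 9→1.
A4 = A3; e.g. 2 (Bob) can still go to 3. Fixed point.
Alice's winning region = {0, 1, 4, 5, 7, 8, 9, 10}.

0, 1, 4, 5, 7, 8, 9, 10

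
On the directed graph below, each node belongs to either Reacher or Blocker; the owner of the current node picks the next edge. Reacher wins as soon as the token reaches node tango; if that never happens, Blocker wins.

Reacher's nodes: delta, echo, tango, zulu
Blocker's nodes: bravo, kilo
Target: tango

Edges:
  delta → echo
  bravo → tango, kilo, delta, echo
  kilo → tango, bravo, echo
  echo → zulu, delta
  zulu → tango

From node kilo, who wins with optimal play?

A0 = {tango}
A1: add {zulu} — zulu (Reacher) has zulu→tango.
A2: add {echo} — echo (Reacher) has echo→zulu.
A3: add {delta} — delta (Reacher) has delta→echo.
A4 = A3; e.g. kilo (Blocker) can still go to bravo. Fixed point.
kilo never enters the attractor, so Blocker can avoid the target forever.

Blocker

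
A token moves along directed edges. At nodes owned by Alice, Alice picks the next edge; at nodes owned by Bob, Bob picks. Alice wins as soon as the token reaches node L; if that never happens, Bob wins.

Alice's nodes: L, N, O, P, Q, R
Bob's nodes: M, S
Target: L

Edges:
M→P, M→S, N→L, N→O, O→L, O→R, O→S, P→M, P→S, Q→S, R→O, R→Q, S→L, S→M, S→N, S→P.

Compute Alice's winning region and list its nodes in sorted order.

A0 = {L}
A1: add {N, O} — N (Alice) has N→L; O (Alice) has O→L.
A2: add {R} — R (Alice) has R→O.
A3 = A2; e.g. M (Bob) can still go to P. Fixed point.
Alice's winning region = {L, N, O, R}.

L, N, O, R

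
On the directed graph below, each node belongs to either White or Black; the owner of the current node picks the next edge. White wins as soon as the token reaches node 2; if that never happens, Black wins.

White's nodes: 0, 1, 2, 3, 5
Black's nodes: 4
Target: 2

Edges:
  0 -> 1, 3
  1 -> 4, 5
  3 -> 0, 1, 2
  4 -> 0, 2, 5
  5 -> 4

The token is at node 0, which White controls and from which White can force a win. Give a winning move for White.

A0 = {2}
A1: add {3} — 3 (White) has 3→2.
A2: add {0} — 0 (White) has 0→3.
A3 = A2; e.g. 1 (White) has no edge into A2. Fixed point.
From 0, successor 3 is in the attractor (rank 1); the other successor 1 is not.

3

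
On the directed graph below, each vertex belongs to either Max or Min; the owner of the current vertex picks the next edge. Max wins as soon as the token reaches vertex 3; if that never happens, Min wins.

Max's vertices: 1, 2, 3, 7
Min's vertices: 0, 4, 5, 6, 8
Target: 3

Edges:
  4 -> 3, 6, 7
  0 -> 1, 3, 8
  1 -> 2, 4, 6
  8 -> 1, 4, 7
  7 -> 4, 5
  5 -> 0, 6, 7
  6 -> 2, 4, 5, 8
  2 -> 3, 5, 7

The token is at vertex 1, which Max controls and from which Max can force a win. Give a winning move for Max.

A0 = {3}
A1: add {2} — 2 (Max) has 2→3.
A2: add {1} — 1 (Max) has 1→2.
A3 = A2; e.g. 0 (Min) can still go to 8. Fixed point.
From 1, successor 2 is in the attractor (rank 1); the other successors 4, 6 are not.

2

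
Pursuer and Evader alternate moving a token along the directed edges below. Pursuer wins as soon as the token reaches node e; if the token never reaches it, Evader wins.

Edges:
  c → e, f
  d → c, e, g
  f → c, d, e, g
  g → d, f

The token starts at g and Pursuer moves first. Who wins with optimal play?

Track states (vertex, player-to-move).
A0 = {(e,Pursuer), (e,Evader)}
A1: add {(c,Pursuer), (d,Pursuer), (f,Pursuer)}.
A2: add {(c,Evader), (g,Evader)}.
A3 = A2; e.g. (d,Evader) stays out. (g,Pursuer) never enters ⇒ Evader avoids the target.

Evader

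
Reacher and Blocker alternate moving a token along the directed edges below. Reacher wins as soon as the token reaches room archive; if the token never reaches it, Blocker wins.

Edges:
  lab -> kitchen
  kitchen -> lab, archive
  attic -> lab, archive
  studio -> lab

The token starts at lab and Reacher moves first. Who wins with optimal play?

Blocker

Track states (vertex, player-to-move).
A0 = {(archive,Reacher), (archive,Blocker)}
A1: add {(kitchen,Reacher), (attic,Reacher)}.
A2: add {(lab,Blocker)}.
A3: add {(studio,Reacher)}.
A4 = A3; e.g. (lab,Reacher) stays out. (lab,Reacher) never enters ⇒ Blocker avoids the target.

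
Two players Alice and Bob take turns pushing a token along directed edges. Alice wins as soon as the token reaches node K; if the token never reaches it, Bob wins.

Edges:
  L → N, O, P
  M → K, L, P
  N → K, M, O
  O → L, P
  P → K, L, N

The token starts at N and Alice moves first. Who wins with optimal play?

Alice

Track states (vertex, player-to-move).
A0 = {(K,Alice), (K,Bob)}
A1: add {(M,Alice), (N,Alice), (P,Alice)}.
(N,Alice) ∈ A1 ⇒ Alice forces the target.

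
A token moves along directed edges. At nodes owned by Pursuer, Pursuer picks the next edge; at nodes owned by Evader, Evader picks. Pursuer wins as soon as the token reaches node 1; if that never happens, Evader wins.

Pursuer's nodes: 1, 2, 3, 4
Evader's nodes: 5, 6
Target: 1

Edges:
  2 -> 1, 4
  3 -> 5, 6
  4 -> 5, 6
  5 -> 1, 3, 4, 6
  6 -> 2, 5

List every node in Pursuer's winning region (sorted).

A0 = {1}
A1: add {2} — 2 (Pursuer) has 2→1.
A2 = A1; e.g. 3 (Pursuer) has no edge into A1. Fixed point.
Pursuer's winning region = {1, 2}.

1, 2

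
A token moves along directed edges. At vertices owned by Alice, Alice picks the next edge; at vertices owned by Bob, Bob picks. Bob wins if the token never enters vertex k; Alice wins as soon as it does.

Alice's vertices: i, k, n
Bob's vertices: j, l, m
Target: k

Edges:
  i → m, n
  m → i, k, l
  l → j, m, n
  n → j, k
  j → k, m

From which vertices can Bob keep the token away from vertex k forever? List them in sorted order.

j, l, m

A0 = {k}
A1: add {n} — n (Alice) has n→k.
A2: add {i} — i (Alice) has i→n.
A3 = A2; e.g. j (Bob) can still go to m. Fixed point.
Alice's attractor = {i, k, n}; Bob avoids the target exactly from the complement.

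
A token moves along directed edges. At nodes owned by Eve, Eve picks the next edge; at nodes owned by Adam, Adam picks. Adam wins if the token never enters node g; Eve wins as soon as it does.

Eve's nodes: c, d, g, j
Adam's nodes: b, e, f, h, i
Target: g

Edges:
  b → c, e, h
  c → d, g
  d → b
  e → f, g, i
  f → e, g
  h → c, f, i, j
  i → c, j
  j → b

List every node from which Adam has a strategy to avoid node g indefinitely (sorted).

b, d, e, f, h, i, j

A0 = {g}
A1: add {c} — c (Eve) has c→g.
A2 = A1; e.g. b (Adam) can still go to e. Fixed point.
Eve's attractor = {c, g}; Adam avoids the target exactly from the complement.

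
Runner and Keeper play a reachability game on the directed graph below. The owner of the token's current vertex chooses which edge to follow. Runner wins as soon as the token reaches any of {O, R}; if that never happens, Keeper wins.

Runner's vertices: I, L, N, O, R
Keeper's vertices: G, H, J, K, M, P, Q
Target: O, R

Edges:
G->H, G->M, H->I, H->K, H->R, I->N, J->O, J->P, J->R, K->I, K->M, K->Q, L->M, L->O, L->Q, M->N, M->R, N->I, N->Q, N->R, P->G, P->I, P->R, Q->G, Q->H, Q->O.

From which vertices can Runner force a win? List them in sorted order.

A0 = {O, R}
A1: add {L, N} — L (Runner) has L→O; N (Runner) has N→R.
A2: add {I, M} — I (Runner) has I→N; M (Keeper): all of {N, R} already in.
A3 = A2; e.g. G (Keeper) can still go to H. Fixed point.
Runner's winning region = {I, L, M, N, O, R}.

I, L, M, N, O, R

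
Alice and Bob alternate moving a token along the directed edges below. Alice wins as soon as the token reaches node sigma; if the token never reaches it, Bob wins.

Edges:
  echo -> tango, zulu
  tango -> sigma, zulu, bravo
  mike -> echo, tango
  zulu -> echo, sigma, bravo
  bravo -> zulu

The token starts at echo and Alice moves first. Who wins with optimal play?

Bob

Track states (vertex, player-to-move).
A0 = {(sigma,Alice), (sigma,Bob)}
A1: add {(tango,Alice), (zulu,Alice)}.
A2: add {(echo,Bob), (bravo,Bob)}.
A3: add {(mike,Alice)}.
A4 = A3; e.g. (echo,Alice) stays out. (echo,Alice) never enters ⇒ Bob avoids the target.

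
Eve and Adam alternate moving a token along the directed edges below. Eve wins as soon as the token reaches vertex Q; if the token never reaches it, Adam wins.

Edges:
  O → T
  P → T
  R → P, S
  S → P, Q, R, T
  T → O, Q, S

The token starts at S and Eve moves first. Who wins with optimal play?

Track states (vertex, player-to-move).
A0 = {(Q,Eve), (Q,Adam)}
A1: add {(S,Eve), (T,Eve)}.
(S,Eve) ∈ A1 ⇒ Eve forces the target.

Eve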